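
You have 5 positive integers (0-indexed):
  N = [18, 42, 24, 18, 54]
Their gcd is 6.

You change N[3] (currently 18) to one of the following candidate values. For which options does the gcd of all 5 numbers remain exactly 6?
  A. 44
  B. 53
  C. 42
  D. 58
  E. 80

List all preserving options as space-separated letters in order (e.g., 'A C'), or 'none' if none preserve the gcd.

Old gcd = 6; gcd of others (without N[3]) = 6
New gcd for candidate v: gcd(6, v). Preserves old gcd iff gcd(6, v) = 6.
  Option A: v=44, gcd(6,44)=2 -> changes
  Option B: v=53, gcd(6,53)=1 -> changes
  Option C: v=42, gcd(6,42)=6 -> preserves
  Option D: v=58, gcd(6,58)=2 -> changes
  Option E: v=80, gcd(6,80)=2 -> changes

Answer: C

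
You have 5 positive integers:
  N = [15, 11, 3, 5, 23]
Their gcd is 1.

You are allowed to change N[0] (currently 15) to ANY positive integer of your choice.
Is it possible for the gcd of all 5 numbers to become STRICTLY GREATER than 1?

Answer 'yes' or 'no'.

Answer: no

Derivation:
Current gcd = 1
gcd of all OTHER numbers (without N[0]=15): gcd([11, 3, 5, 23]) = 1
The new gcd after any change is gcd(1, new_value).
This can be at most 1.
Since 1 = old gcd 1, the gcd can only stay the same or decrease.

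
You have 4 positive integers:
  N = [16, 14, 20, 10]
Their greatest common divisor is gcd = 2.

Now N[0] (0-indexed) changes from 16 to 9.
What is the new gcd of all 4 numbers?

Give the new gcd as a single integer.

Answer: 1

Derivation:
Numbers: [16, 14, 20, 10], gcd = 2
Change: index 0, 16 -> 9
gcd of the OTHER numbers (without index 0): gcd([14, 20, 10]) = 2
New gcd = gcd(g_others, new_val) = gcd(2, 9) = 1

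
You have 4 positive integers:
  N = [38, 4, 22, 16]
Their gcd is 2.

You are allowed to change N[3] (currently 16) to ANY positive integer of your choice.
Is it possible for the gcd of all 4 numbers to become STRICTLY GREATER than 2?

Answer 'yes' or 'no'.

Answer: no

Derivation:
Current gcd = 2
gcd of all OTHER numbers (without N[3]=16): gcd([38, 4, 22]) = 2
The new gcd after any change is gcd(2, new_value).
This can be at most 2.
Since 2 = old gcd 2, the gcd can only stay the same or decrease.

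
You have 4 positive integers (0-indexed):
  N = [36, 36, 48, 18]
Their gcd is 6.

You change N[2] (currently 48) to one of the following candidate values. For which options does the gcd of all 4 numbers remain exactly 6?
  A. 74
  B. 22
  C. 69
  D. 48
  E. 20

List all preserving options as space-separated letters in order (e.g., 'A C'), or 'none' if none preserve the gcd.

Old gcd = 6; gcd of others (without N[2]) = 18
New gcd for candidate v: gcd(18, v). Preserves old gcd iff gcd(18, v) = 6.
  Option A: v=74, gcd(18,74)=2 -> changes
  Option B: v=22, gcd(18,22)=2 -> changes
  Option C: v=69, gcd(18,69)=3 -> changes
  Option D: v=48, gcd(18,48)=6 -> preserves
  Option E: v=20, gcd(18,20)=2 -> changes

Answer: D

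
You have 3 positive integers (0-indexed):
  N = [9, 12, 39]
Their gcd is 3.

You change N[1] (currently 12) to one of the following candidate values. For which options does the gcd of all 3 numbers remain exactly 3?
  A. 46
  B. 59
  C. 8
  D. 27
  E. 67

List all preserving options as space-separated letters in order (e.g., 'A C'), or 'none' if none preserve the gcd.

Old gcd = 3; gcd of others (without N[1]) = 3
New gcd for candidate v: gcd(3, v). Preserves old gcd iff gcd(3, v) = 3.
  Option A: v=46, gcd(3,46)=1 -> changes
  Option B: v=59, gcd(3,59)=1 -> changes
  Option C: v=8, gcd(3,8)=1 -> changes
  Option D: v=27, gcd(3,27)=3 -> preserves
  Option E: v=67, gcd(3,67)=1 -> changes

Answer: D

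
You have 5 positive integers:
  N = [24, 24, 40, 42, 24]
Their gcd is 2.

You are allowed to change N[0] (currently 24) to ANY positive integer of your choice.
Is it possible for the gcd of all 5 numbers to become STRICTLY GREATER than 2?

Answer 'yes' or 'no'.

Current gcd = 2
gcd of all OTHER numbers (without N[0]=24): gcd([24, 40, 42, 24]) = 2
The new gcd after any change is gcd(2, new_value).
This can be at most 2.
Since 2 = old gcd 2, the gcd can only stay the same or decrease.

Answer: no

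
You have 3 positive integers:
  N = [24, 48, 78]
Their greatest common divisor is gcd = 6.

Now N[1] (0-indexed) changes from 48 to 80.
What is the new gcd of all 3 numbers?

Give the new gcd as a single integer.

Answer: 2

Derivation:
Numbers: [24, 48, 78], gcd = 6
Change: index 1, 48 -> 80
gcd of the OTHER numbers (without index 1): gcd([24, 78]) = 6
New gcd = gcd(g_others, new_val) = gcd(6, 80) = 2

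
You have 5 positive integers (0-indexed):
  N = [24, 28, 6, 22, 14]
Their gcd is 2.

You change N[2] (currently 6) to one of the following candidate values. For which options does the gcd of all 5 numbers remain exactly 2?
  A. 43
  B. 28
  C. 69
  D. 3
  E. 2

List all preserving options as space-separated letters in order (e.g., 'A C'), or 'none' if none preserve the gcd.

Old gcd = 2; gcd of others (without N[2]) = 2
New gcd for candidate v: gcd(2, v). Preserves old gcd iff gcd(2, v) = 2.
  Option A: v=43, gcd(2,43)=1 -> changes
  Option B: v=28, gcd(2,28)=2 -> preserves
  Option C: v=69, gcd(2,69)=1 -> changes
  Option D: v=3, gcd(2,3)=1 -> changes
  Option E: v=2, gcd(2,2)=2 -> preserves

Answer: B E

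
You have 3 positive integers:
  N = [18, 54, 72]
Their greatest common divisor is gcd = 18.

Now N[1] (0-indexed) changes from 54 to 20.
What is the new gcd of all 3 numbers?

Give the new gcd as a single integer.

Answer: 2

Derivation:
Numbers: [18, 54, 72], gcd = 18
Change: index 1, 54 -> 20
gcd of the OTHER numbers (without index 1): gcd([18, 72]) = 18
New gcd = gcd(g_others, new_val) = gcd(18, 20) = 2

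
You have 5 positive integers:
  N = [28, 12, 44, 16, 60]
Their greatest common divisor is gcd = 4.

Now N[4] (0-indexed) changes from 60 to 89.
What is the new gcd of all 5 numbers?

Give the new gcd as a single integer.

Answer: 1

Derivation:
Numbers: [28, 12, 44, 16, 60], gcd = 4
Change: index 4, 60 -> 89
gcd of the OTHER numbers (without index 4): gcd([28, 12, 44, 16]) = 4
New gcd = gcd(g_others, new_val) = gcd(4, 89) = 1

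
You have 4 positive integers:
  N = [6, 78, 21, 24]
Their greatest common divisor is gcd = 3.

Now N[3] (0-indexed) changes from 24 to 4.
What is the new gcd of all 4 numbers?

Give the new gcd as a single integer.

Numbers: [6, 78, 21, 24], gcd = 3
Change: index 3, 24 -> 4
gcd of the OTHER numbers (without index 3): gcd([6, 78, 21]) = 3
New gcd = gcd(g_others, new_val) = gcd(3, 4) = 1

Answer: 1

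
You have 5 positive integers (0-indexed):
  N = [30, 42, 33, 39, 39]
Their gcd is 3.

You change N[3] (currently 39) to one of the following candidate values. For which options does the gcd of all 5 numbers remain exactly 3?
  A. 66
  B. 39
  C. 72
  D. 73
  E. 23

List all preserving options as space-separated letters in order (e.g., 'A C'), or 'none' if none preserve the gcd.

Answer: A B C

Derivation:
Old gcd = 3; gcd of others (without N[3]) = 3
New gcd for candidate v: gcd(3, v). Preserves old gcd iff gcd(3, v) = 3.
  Option A: v=66, gcd(3,66)=3 -> preserves
  Option B: v=39, gcd(3,39)=3 -> preserves
  Option C: v=72, gcd(3,72)=3 -> preserves
  Option D: v=73, gcd(3,73)=1 -> changes
  Option E: v=23, gcd(3,23)=1 -> changes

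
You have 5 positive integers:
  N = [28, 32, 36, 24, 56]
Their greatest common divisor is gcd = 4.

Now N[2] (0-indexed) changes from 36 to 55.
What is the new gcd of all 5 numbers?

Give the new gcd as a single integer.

Numbers: [28, 32, 36, 24, 56], gcd = 4
Change: index 2, 36 -> 55
gcd of the OTHER numbers (without index 2): gcd([28, 32, 24, 56]) = 4
New gcd = gcd(g_others, new_val) = gcd(4, 55) = 1

Answer: 1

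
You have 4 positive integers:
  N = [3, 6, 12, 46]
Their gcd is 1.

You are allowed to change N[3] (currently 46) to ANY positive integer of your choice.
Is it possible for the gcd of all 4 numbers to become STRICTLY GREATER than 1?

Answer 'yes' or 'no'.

Current gcd = 1
gcd of all OTHER numbers (without N[3]=46): gcd([3, 6, 12]) = 3
The new gcd after any change is gcd(3, new_value).
This can be at most 3.
Since 3 > old gcd 1, the gcd CAN increase (e.g., set N[3] = 3).

Answer: yes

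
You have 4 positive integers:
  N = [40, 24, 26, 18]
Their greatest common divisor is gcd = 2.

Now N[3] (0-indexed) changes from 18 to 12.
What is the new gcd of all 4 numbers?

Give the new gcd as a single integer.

Numbers: [40, 24, 26, 18], gcd = 2
Change: index 3, 18 -> 12
gcd of the OTHER numbers (without index 3): gcd([40, 24, 26]) = 2
New gcd = gcd(g_others, new_val) = gcd(2, 12) = 2

Answer: 2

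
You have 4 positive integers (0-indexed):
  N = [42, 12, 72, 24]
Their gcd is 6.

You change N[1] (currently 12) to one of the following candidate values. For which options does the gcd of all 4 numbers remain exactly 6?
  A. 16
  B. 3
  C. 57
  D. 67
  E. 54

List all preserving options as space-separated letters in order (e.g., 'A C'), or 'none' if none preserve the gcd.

Old gcd = 6; gcd of others (without N[1]) = 6
New gcd for candidate v: gcd(6, v). Preserves old gcd iff gcd(6, v) = 6.
  Option A: v=16, gcd(6,16)=2 -> changes
  Option B: v=3, gcd(6,3)=3 -> changes
  Option C: v=57, gcd(6,57)=3 -> changes
  Option D: v=67, gcd(6,67)=1 -> changes
  Option E: v=54, gcd(6,54)=6 -> preserves

Answer: E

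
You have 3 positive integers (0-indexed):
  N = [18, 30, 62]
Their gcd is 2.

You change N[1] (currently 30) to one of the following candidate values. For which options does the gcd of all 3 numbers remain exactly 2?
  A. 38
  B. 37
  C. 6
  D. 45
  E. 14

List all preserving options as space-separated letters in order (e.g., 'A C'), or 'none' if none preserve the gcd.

Old gcd = 2; gcd of others (without N[1]) = 2
New gcd for candidate v: gcd(2, v). Preserves old gcd iff gcd(2, v) = 2.
  Option A: v=38, gcd(2,38)=2 -> preserves
  Option B: v=37, gcd(2,37)=1 -> changes
  Option C: v=6, gcd(2,6)=2 -> preserves
  Option D: v=45, gcd(2,45)=1 -> changes
  Option E: v=14, gcd(2,14)=2 -> preserves

Answer: A C E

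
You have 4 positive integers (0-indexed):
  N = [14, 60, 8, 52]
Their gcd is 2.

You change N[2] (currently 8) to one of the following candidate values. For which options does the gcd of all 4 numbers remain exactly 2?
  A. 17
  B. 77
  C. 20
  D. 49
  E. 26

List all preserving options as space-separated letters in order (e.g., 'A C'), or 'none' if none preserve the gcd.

Answer: C E

Derivation:
Old gcd = 2; gcd of others (without N[2]) = 2
New gcd for candidate v: gcd(2, v). Preserves old gcd iff gcd(2, v) = 2.
  Option A: v=17, gcd(2,17)=1 -> changes
  Option B: v=77, gcd(2,77)=1 -> changes
  Option C: v=20, gcd(2,20)=2 -> preserves
  Option D: v=49, gcd(2,49)=1 -> changes
  Option E: v=26, gcd(2,26)=2 -> preserves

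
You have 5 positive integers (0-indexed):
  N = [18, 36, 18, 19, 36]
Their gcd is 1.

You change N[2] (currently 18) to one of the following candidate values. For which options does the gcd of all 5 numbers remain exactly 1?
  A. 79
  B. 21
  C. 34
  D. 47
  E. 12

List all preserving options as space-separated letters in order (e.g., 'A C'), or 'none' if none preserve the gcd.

Answer: A B C D E

Derivation:
Old gcd = 1; gcd of others (without N[2]) = 1
New gcd for candidate v: gcd(1, v). Preserves old gcd iff gcd(1, v) = 1.
  Option A: v=79, gcd(1,79)=1 -> preserves
  Option B: v=21, gcd(1,21)=1 -> preserves
  Option C: v=34, gcd(1,34)=1 -> preserves
  Option D: v=47, gcd(1,47)=1 -> preserves
  Option E: v=12, gcd(1,12)=1 -> preserves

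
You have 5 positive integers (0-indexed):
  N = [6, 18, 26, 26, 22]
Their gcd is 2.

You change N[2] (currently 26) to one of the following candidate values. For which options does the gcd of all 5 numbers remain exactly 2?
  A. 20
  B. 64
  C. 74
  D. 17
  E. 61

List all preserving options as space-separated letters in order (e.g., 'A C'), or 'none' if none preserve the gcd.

Answer: A B C

Derivation:
Old gcd = 2; gcd of others (without N[2]) = 2
New gcd for candidate v: gcd(2, v). Preserves old gcd iff gcd(2, v) = 2.
  Option A: v=20, gcd(2,20)=2 -> preserves
  Option B: v=64, gcd(2,64)=2 -> preserves
  Option C: v=74, gcd(2,74)=2 -> preserves
  Option D: v=17, gcd(2,17)=1 -> changes
  Option E: v=61, gcd(2,61)=1 -> changes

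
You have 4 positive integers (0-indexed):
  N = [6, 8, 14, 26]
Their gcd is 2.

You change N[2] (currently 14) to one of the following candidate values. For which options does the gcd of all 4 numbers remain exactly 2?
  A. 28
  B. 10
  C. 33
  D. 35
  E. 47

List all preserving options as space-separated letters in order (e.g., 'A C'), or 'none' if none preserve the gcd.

Answer: A B

Derivation:
Old gcd = 2; gcd of others (without N[2]) = 2
New gcd for candidate v: gcd(2, v). Preserves old gcd iff gcd(2, v) = 2.
  Option A: v=28, gcd(2,28)=2 -> preserves
  Option B: v=10, gcd(2,10)=2 -> preserves
  Option C: v=33, gcd(2,33)=1 -> changes
  Option D: v=35, gcd(2,35)=1 -> changes
  Option E: v=47, gcd(2,47)=1 -> changes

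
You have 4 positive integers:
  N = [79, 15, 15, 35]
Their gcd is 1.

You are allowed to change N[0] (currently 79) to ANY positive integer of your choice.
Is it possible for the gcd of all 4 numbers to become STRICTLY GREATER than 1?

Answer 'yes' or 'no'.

Answer: yes

Derivation:
Current gcd = 1
gcd of all OTHER numbers (without N[0]=79): gcd([15, 15, 35]) = 5
The new gcd after any change is gcd(5, new_value).
This can be at most 5.
Since 5 > old gcd 1, the gcd CAN increase (e.g., set N[0] = 5).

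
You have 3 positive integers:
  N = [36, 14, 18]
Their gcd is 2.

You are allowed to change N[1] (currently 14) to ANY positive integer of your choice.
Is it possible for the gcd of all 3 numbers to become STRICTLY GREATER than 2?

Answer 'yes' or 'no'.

Answer: yes

Derivation:
Current gcd = 2
gcd of all OTHER numbers (without N[1]=14): gcd([36, 18]) = 18
The new gcd after any change is gcd(18, new_value).
This can be at most 18.
Since 18 > old gcd 2, the gcd CAN increase (e.g., set N[1] = 18).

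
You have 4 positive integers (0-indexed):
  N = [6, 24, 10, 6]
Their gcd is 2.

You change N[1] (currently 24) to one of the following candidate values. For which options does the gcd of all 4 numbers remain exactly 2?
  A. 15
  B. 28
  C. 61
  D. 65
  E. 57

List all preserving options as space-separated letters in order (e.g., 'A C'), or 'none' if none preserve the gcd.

Answer: B

Derivation:
Old gcd = 2; gcd of others (without N[1]) = 2
New gcd for candidate v: gcd(2, v). Preserves old gcd iff gcd(2, v) = 2.
  Option A: v=15, gcd(2,15)=1 -> changes
  Option B: v=28, gcd(2,28)=2 -> preserves
  Option C: v=61, gcd(2,61)=1 -> changes
  Option D: v=65, gcd(2,65)=1 -> changes
  Option E: v=57, gcd(2,57)=1 -> changes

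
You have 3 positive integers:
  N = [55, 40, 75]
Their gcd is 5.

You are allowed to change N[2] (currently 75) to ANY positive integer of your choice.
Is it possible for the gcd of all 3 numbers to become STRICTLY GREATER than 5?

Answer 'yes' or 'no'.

Answer: no

Derivation:
Current gcd = 5
gcd of all OTHER numbers (without N[2]=75): gcd([55, 40]) = 5
The new gcd after any change is gcd(5, new_value).
This can be at most 5.
Since 5 = old gcd 5, the gcd can only stay the same or decrease.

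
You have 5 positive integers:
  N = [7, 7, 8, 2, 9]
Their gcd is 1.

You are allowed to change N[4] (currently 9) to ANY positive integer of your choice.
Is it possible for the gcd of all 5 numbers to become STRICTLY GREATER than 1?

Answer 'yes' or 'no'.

Answer: no

Derivation:
Current gcd = 1
gcd of all OTHER numbers (without N[4]=9): gcd([7, 7, 8, 2]) = 1
The new gcd after any change is gcd(1, new_value).
This can be at most 1.
Since 1 = old gcd 1, the gcd can only stay the same or decrease.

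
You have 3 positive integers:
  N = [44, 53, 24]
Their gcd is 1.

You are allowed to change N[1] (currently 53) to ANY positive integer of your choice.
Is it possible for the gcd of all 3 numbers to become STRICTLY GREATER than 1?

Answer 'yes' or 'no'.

Current gcd = 1
gcd of all OTHER numbers (without N[1]=53): gcd([44, 24]) = 4
The new gcd after any change is gcd(4, new_value).
This can be at most 4.
Since 4 > old gcd 1, the gcd CAN increase (e.g., set N[1] = 4).

Answer: yes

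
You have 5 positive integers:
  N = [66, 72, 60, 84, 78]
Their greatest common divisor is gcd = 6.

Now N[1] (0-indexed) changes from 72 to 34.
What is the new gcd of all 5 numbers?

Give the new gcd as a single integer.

Answer: 2

Derivation:
Numbers: [66, 72, 60, 84, 78], gcd = 6
Change: index 1, 72 -> 34
gcd of the OTHER numbers (without index 1): gcd([66, 60, 84, 78]) = 6
New gcd = gcd(g_others, new_val) = gcd(6, 34) = 2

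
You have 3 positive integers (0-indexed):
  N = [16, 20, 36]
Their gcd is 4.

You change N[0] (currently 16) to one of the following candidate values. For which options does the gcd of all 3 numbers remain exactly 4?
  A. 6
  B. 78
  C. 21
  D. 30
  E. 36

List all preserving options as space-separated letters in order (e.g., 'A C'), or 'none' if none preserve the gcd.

Old gcd = 4; gcd of others (without N[0]) = 4
New gcd for candidate v: gcd(4, v). Preserves old gcd iff gcd(4, v) = 4.
  Option A: v=6, gcd(4,6)=2 -> changes
  Option B: v=78, gcd(4,78)=2 -> changes
  Option C: v=21, gcd(4,21)=1 -> changes
  Option D: v=30, gcd(4,30)=2 -> changes
  Option E: v=36, gcd(4,36)=4 -> preserves

Answer: E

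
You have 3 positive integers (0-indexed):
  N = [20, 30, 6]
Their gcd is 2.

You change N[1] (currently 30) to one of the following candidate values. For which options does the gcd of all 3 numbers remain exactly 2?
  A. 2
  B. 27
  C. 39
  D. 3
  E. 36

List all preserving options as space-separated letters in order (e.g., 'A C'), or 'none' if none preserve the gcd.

Old gcd = 2; gcd of others (without N[1]) = 2
New gcd for candidate v: gcd(2, v). Preserves old gcd iff gcd(2, v) = 2.
  Option A: v=2, gcd(2,2)=2 -> preserves
  Option B: v=27, gcd(2,27)=1 -> changes
  Option C: v=39, gcd(2,39)=1 -> changes
  Option D: v=3, gcd(2,3)=1 -> changes
  Option E: v=36, gcd(2,36)=2 -> preserves

Answer: A E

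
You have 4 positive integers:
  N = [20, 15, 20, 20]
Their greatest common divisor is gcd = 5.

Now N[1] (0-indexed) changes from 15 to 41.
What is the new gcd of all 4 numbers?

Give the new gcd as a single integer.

Numbers: [20, 15, 20, 20], gcd = 5
Change: index 1, 15 -> 41
gcd of the OTHER numbers (without index 1): gcd([20, 20, 20]) = 20
New gcd = gcd(g_others, new_val) = gcd(20, 41) = 1

Answer: 1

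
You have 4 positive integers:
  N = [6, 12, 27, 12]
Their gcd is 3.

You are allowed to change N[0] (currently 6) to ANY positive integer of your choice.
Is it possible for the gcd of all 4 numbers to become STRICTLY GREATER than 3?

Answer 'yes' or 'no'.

Answer: no

Derivation:
Current gcd = 3
gcd of all OTHER numbers (without N[0]=6): gcd([12, 27, 12]) = 3
The new gcd after any change is gcd(3, new_value).
This can be at most 3.
Since 3 = old gcd 3, the gcd can only stay the same or decrease.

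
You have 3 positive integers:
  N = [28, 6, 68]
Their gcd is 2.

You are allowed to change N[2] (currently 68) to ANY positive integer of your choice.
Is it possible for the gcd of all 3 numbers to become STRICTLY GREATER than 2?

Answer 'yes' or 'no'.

Answer: no

Derivation:
Current gcd = 2
gcd of all OTHER numbers (without N[2]=68): gcd([28, 6]) = 2
The new gcd after any change is gcd(2, new_value).
This can be at most 2.
Since 2 = old gcd 2, the gcd can only stay the same or decrease.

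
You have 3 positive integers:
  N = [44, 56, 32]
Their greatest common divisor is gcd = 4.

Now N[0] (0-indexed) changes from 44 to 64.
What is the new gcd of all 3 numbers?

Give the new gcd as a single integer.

Numbers: [44, 56, 32], gcd = 4
Change: index 0, 44 -> 64
gcd of the OTHER numbers (without index 0): gcd([56, 32]) = 8
New gcd = gcd(g_others, new_val) = gcd(8, 64) = 8

Answer: 8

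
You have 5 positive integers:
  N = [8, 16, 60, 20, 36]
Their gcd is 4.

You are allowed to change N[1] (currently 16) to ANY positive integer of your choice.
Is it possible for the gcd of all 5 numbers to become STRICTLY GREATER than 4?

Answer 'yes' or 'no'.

Answer: no

Derivation:
Current gcd = 4
gcd of all OTHER numbers (without N[1]=16): gcd([8, 60, 20, 36]) = 4
The new gcd after any change is gcd(4, new_value).
This can be at most 4.
Since 4 = old gcd 4, the gcd can only stay the same or decrease.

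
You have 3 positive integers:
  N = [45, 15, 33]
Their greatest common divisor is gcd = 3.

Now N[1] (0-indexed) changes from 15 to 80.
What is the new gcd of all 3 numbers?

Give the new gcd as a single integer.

Numbers: [45, 15, 33], gcd = 3
Change: index 1, 15 -> 80
gcd of the OTHER numbers (without index 1): gcd([45, 33]) = 3
New gcd = gcd(g_others, new_val) = gcd(3, 80) = 1

Answer: 1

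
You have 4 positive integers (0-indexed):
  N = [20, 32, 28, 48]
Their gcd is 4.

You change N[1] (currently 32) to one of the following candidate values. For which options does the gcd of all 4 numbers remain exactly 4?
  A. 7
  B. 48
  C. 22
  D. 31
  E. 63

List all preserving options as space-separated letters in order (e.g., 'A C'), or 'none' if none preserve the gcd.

Old gcd = 4; gcd of others (without N[1]) = 4
New gcd for candidate v: gcd(4, v). Preserves old gcd iff gcd(4, v) = 4.
  Option A: v=7, gcd(4,7)=1 -> changes
  Option B: v=48, gcd(4,48)=4 -> preserves
  Option C: v=22, gcd(4,22)=2 -> changes
  Option D: v=31, gcd(4,31)=1 -> changes
  Option E: v=63, gcd(4,63)=1 -> changes

Answer: B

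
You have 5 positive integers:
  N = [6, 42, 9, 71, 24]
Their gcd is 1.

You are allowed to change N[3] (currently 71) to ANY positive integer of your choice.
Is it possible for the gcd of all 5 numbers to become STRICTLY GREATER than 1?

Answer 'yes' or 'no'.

Current gcd = 1
gcd of all OTHER numbers (without N[3]=71): gcd([6, 42, 9, 24]) = 3
The new gcd after any change is gcd(3, new_value).
This can be at most 3.
Since 3 > old gcd 1, the gcd CAN increase (e.g., set N[3] = 3).

Answer: yes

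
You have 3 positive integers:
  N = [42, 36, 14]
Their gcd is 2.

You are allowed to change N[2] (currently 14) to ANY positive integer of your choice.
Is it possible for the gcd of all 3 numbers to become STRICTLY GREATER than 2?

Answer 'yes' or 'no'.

Current gcd = 2
gcd of all OTHER numbers (without N[2]=14): gcd([42, 36]) = 6
The new gcd after any change is gcd(6, new_value).
This can be at most 6.
Since 6 > old gcd 2, the gcd CAN increase (e.g., set N[2] = 6).

Answer: yes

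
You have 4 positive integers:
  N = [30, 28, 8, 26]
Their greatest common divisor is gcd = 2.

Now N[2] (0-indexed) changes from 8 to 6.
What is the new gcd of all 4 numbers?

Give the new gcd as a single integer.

Numbers: [30, 28, 8, 26], gcd = 2
Change: index 2, 8 -> 6
gcd of the OTHER numbers (without index 2): gcd([30, 28, 26]) = 2
New gcd = gcd(g_others, new_val) = gcd(2, 6) = 2

Answer: 2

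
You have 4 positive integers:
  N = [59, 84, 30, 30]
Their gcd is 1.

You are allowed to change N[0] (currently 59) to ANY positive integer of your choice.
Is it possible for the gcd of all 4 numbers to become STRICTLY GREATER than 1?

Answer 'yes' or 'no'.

Answer: yes

Derivation:
Current gcd = 1
gcd of all OTHER numbers (without N[0]=59): gcd([84, 30, 30]) = 6
The new gcd after any change is gcd(6, new_value).
This can be at most 6.
Since 6 > old gcd 1, the gcd CAN increase (e.g., set N[0] = 6).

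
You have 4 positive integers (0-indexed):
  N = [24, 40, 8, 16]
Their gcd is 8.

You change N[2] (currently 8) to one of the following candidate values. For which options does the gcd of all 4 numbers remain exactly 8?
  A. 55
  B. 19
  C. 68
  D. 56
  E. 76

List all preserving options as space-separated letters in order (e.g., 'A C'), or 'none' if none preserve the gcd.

Old gcd = 8; gcd of others (without N[2]) = 8
New gcd for candidate v: gcd(8, v). Preserves old gcd iff gcd(8, v) = 8.
  Option A: v=55, gcd(8,55)=1 -> changes
  Option B: v=19, gcd(8,19)=1 -> changes
  Option C: v=68, gcd(8,68)=4 -> changes
  Option D: v=56, gcd(8,56)=8 -> preserves
  Option E: v=76, gcd(8,76)=4 -> changes

Answer: D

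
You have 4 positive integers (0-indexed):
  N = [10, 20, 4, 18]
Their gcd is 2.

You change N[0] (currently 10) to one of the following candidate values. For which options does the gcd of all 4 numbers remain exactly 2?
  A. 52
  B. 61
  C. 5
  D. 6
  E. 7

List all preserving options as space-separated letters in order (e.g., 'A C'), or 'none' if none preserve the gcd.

Answer: A D

Derivation:
Old gcd = 2; gcd of others (without N[0]) = 2
New gcd for candidate v: gcd(2, v). Preserves old gcd iff gcd(2, v) = 2.
  Option A: v=52, gcd(2,52)=2 -> preserves
  Option B: v=61, gcd(2,61)=1 -> changes
  Option C: v=5, gcd(2,5)=1 -> changes
  Option D: v=6, gcd(2,6)=2 -> preserves
  Option E: v=7, gcd(2,7)=1 -> changes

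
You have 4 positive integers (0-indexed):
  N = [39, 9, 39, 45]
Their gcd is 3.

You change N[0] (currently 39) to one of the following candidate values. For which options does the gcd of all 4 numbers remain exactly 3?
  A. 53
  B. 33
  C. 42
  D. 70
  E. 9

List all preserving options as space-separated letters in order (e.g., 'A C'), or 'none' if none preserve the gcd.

Old gcd = 3; gcd of others (without N[0]) = 3
New gcd for candidate v: gcd(3, v). Preserves old gcd iff gcd(3, v) = 3.
  Option A: v=53, gcd(3,53)=1 -> changes
  Option B: v=33, gcd(3,33)=3 -> preserves
  Option C: v=42, gcd(3,42)=3 -> preserves
  Option D: v=70, gcd(3,70)=1 -> changes
  Option E: v=9, gcd(3,9)=3 -> preserves

Answer: B C E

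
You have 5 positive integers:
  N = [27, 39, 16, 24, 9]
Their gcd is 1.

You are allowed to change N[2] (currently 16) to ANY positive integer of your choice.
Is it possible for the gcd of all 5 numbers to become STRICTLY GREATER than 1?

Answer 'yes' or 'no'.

Answer: yes

Derivation:
Current gcd = 1
gcd of all OTHER numbers (without N[2]=16): gcd([27, 39, 24, 9]) = 3
The new gcd after any change is gcd(3, new_value).
This can be at most 3.
Since 3 > old gcd 1, the gcd CAN increase (e.g., set N[2] = 3).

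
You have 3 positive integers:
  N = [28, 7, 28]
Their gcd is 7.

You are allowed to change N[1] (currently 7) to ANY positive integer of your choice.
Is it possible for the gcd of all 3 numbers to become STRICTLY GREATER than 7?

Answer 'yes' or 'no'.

Current gcd = 7
gcd of all OTHER numbers (without N[1]=7): gcd([28, 28]) = 28
The new gcd after any change is gcd(28, new_value).
This can be at most 28.
Since 28 > old gcd 7, the gcd CAN increase (e.g., set N[1] = 28).

Answer: yes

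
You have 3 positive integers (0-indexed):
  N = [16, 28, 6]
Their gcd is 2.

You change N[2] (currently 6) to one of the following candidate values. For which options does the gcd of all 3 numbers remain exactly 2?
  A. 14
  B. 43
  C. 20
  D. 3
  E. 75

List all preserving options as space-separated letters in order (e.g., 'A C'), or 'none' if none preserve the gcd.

Answer: A

Derivation:
Old gcd = 2; gcd of others (without N[2]) = 4
New gcd for candidate v: gcd(4, v). Preserves old gcd iff gcd(4, v) = 2.
  Option A: v=14, gcd(4,14)=2 -> preserves
  Option B: v=43, gcd(4,43)=1 -> changes
  Option C: v=20, gcd(4,20)=4 -> changes
  Option D: v=3, gcd(4,3)=1 -> changes
  Option E: v=75, gcd(4,75)=1 -> changes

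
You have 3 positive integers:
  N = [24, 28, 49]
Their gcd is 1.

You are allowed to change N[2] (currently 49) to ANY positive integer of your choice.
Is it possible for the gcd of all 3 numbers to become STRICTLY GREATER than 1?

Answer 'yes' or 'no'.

Current gcd = 1
gcd of all OTHER numbers (without N[2]=49): gcd([24, 28]) = 4
The new gcd after any change is gcd(4, new_value).
This can be at most 4.
Since 4 > old gcd 1, the gcd CAN increase (e.g., set N[2] = 4).

Answer: yes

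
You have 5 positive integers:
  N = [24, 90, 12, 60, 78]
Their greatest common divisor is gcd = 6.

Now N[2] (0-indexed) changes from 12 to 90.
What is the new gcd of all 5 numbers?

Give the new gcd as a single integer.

Numbers: [24, 90, 12, 60, 78], gcd = 6
Change: index 2, 12 -> 90
gcd of the OTHER numbers (without index 2): gcd([24, 90, 60, 78]) = 6
New gcd = gcd(g_others, new_val) = gcd(6, 90) = 6

Answer: 6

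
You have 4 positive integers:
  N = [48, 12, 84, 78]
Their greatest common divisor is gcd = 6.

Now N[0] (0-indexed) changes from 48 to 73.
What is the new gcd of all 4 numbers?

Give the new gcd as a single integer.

Numbers: [48, 12, 84, 78], gcd = 6
Change: index 0, 48 -> 73
gcd of the OTHER numbers (without index 0): gcd([12, 84, 78]) = 6
New gcd = gcd(g_others, new_val) = gcd(6, 73) = 1

Answer: 1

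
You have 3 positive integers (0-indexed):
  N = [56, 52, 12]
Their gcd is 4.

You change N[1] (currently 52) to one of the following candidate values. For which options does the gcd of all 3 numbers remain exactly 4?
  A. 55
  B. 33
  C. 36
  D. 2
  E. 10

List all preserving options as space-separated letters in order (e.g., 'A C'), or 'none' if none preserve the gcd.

Answer: C

Derivation:
Old gcd = 4; gcd of others (without N[1]) = 4
New gcd for candidate v: gcd(4, v). Preserves old gcd iff gcd(4, v) = 4.
  Option A: v=55, gcd(4,55)=1 -> changes
  Option B: v=33, gcd(4,33)=1 -> changes
  Option C: v=36, gcd(4,36)=4 -> preserves
  Option D: v=2, gcd(4,2)=2 -> changes
  Option E: v=10, gcd(4,10)=2 -> changes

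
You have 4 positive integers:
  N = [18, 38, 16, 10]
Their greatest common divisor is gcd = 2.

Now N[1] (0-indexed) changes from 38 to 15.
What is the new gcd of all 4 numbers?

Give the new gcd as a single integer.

Answer: 1

Derivation:
Numbers: [18, 38, 16, 10], gcd = 2
Change: index 1, 38 -> 15
gcd of the OTHER numbers (without index 1): gcd([18, 16, 10]) = 2
New gcd = gcd(g_others, new_val) = gcd(2, 15) = 1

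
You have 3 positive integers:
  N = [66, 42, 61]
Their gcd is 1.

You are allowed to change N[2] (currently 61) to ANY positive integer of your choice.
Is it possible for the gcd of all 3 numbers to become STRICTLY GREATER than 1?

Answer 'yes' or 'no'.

Current gcd = 1
gcd of all OTHER numbers (without N[2]=61): gcd([66, 42]) = 6
The new gcd after any change is gcd(6, new_value).
This can be at most 6.
Since 6 > old gcd 1, the gcd CAN increase (e.g., set N[2] = 6).

Answer: yes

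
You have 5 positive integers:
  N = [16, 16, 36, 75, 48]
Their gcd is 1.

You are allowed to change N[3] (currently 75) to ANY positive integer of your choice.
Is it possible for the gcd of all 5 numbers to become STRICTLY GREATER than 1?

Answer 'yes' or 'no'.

Answer: yes

Derivation:
Current gcd = 1
gcd of all OTHER numbers (without N[3]=75): gcd([16, 16, 36, 48]) = 4
The new gcd after any change is gcd(4, new_value).
This can be at most 4.
Since 4 > old gcd 1, the gcd CAN increase (e.g., set N[3] = 4).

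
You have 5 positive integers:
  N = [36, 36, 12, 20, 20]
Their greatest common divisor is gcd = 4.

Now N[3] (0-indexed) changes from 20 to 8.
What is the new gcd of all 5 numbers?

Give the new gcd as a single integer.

Numbers: [36, 36, 12, 20, 20], gcd = 4
Change: index 3, 20 -> 8
gcd of the OTHER numbers (without index 3): gcd([36, 36, 12, 20]) = 4
New gcd = gcd(g_others, new_val) = gcd(4, 8) = 4

Answer: 4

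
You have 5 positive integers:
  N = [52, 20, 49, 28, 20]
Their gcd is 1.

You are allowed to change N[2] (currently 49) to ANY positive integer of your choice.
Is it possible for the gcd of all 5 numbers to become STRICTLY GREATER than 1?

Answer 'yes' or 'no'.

Current gcd = 1
gcd of all OTHER numbers (without N[2]=49): gcd([52, 20, 28, 20]) = 4
The new gcd after any change is gcd(4, new_value).
This can be at most 4.
Since 4 > old gcd 1, the gcd CAN increase (e.g., set N[2] = 4).

Answer: yes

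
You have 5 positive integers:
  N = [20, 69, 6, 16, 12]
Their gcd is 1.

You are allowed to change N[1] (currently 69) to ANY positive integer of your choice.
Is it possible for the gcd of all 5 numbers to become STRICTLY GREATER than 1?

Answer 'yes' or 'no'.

Answer: yes

Derivation:
Current gcd = 1
gcd of all OTHER numbers (without N[1]=69): gcd([20, 6, 16, 12]) = 2
The new gcd after any change is gcd(2, new_value).
This can be at most 2.
Since 2 > old gcd 1, the gcd CAN increase (e.g., set N[1] = 2).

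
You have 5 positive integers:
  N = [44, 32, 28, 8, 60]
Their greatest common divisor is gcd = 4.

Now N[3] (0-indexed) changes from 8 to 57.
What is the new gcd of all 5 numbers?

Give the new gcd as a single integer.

Answer: 1

Derivation:
Numbers: [44, 32, 28, 8, 60], gcd = 4
Change: index 3, 8 -> 57
gcd of the OTHER numbers (without index 3): gcd([44, 32, 28, 60]) = 4
New gcd = gcd(g_others, new_val) = gcd(4, 57) = 1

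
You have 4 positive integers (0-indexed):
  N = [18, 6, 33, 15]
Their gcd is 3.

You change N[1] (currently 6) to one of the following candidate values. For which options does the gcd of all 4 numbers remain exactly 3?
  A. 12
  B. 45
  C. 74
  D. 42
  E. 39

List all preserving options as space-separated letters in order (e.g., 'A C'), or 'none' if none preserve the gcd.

Answer: A B D E

Derivation:
Old gcd = 3; gcd of others (without N[1]) = 3
New gcd for candidate v: gcd(3, v). Preserves old gcd iff gcd(3, v) = 3.
  Option A: v=12, gcd(3,12)=3 -> preserves
  Option B: v=45, gcd(3,45)=3 -> preserves
  Option C: v=74, gcd(3,74)=1 -> changes
  Option D: v=42, gcd(3,42)=3 -> preserves
  Option E: v=39, gcd(3,39)=3 -> preserves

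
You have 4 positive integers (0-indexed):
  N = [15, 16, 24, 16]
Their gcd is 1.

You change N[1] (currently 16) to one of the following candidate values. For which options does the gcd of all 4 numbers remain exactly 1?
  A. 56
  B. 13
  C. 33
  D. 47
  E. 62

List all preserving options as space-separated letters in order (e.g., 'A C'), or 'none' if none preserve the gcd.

Answer: A B C D E

Derivation:
Old gcd = 1; gcd of others (without N[1]) = 1
New gcd for candidate v: gcd(1, v). Preserves old gcd iff gcd(1, v) = 1.
  Option A: v=56, gcd(1,56)=1 -> preserves
  Option B: v=13, gcd(1,13)=1 -> preserves
  Option C: v=33, gcd(1,33)=1 -> preserves
  Option D: v=47, gcd(1,47)=1 -> preserves
  Option E: v=62, gcd(1,62)=1 -> preserves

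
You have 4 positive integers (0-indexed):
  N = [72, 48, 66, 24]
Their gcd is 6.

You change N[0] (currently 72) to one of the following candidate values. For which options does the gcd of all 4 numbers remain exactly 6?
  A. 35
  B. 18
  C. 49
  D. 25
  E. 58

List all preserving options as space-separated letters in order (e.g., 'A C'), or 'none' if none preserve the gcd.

Answer: B

Derivation:
Old gcd = 6; gcd of others (without N[0]) = 6
New gcd for candidate v: gcd(6, v). Preserves old gcd iff gcd(6, v) = 6.
  Option A: v=35, gcd(6,35)=1 -> changes
  Option B: v=18, gcd(6,18)=6 -> preserves
  Option C: v=49, gcd(6,49)=1 -> changes
  Option D: v=25, gcd(6,25)=1 -> changes
  Option E: v=58, gcd(6,58)=2 -> changes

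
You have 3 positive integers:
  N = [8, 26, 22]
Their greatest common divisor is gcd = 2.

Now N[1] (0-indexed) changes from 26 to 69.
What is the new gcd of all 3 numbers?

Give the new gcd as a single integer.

Answer: 1

Derivation:
Numbers: [8, 26, 22], gcd = 2
Change: index 1, 26 -> 69
gcd of the OTHER numbers (without index 1): gcd([8, 22]) = 2
New gcd = gcd(g_others, new_val) = gcd(2, 69) = 1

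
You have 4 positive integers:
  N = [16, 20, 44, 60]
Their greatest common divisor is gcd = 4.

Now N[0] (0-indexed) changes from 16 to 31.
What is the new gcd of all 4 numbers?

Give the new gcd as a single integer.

Answer: 1

Derivation:
Numbers: [16, 20, 44, 60], gcd = 4
Change: index 0, 16 -> 31
gcd of the OTHER numbers (without index 0): gcd([20, 44, 60]) = 4
New gcd = gcd(g_others, new_val) = gcd(4, 31) = 1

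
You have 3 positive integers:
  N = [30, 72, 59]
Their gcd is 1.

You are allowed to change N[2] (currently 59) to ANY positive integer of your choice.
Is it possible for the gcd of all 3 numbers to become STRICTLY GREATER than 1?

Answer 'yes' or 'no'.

Answer: yes

Derivation:
Current gcd = 1
gcd of all OTHER numbers (without N[2]=59): gcd([30, 72]) = 6
The new gcd after any change is gcd(6, new_value).
This can be at most 6.
Since 6 > old gcd 1, the gcd CAN increase (e.g., set N[2] = 6).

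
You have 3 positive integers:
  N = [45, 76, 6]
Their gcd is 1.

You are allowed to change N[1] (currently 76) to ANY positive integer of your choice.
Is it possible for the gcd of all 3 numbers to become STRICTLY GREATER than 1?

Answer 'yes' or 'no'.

Answer: yes

Derivation:
Current gcd = 1
gcd of all OTHER numbers (without N[1]=76): gcd([45, 6]) = 3
The new gcd after any change is gcd(3, new_value).
This can be at most 3.
Since 3 > old gcd 1, the gcd CAN increase (e.g., set N[1] = 3).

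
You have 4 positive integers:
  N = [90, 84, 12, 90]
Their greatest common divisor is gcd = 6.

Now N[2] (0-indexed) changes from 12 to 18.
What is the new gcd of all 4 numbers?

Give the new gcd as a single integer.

Answer: 6

Derivation:
Numbers: [90, 84, 12, 90], gcd = 6
Change: index 2, 12 -> 18
gcd of the OTHER numbers (without index 2): gcd([90, 84, 90]) = 6
New gcd = gcd(g_others, new_val) = gcd(6, 18) = 6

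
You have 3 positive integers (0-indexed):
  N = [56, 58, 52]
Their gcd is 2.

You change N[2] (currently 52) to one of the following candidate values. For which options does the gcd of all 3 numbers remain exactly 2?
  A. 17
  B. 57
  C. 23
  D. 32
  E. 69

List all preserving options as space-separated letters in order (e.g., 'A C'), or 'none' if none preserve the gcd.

Old gcd = 2; gcd of others (without N[2]) = 2
New gcd for candidate v: gcd(2, v). Preserves old gcd iff gcd(2, v) = 2.
  Option A: v=17, gcd(2,17)=1 -> changes
  Option B: v=57, gcd(2,57)=1 -> changes
  Option C: v=23, gcd(2,23)=1 -> changes
  Option D: v=32, gcd(2,32)=2 -> preserves
  Option E: v=69, gcd(2,69)=1 -> changes

Answer: D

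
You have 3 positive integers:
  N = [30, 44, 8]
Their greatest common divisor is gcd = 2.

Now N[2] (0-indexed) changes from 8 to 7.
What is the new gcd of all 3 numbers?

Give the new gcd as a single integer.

Numbers: [30, 44, 8], gcd = 2
Change: index 2, 8 -> 7
gcd of the OTHER numbers (without index 2): gcd([30, 44]) = 2
New gcd = gcd(g_others, new_val) = gcd(2, 7) = 1

Answer: 1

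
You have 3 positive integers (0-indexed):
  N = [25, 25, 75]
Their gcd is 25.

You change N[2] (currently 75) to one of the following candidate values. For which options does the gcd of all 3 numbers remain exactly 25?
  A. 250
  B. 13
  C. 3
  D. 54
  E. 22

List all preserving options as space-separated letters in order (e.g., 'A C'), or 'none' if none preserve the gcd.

Old gcd = 25; gcd of others (without N[2]) = 25
New gcd for candidate v: gcd(25, v). Preserves old gcd iff gcd(25, v) = 25.
  Option A: v=250, gcd(25,250)=25 -> preserves
  Option B: v=13, gcd(25,13)=1 -> changes
  Option C: v=3, gcd(25,3)=1 -> changes
  Option D: v=54, gcd(25,54)=1 -> changes
  Option E: v=22, gcd(25,22)=1 -> changes

Answer: A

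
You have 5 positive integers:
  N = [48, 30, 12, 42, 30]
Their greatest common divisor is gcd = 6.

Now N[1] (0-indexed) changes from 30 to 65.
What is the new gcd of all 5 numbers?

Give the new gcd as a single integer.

Numbers: [48, 30, 12, 42, 30], gcd = 6
Change: index 1, 30 -> 65
gcd of the OTHER numbers (without index 1): gcd([48, 12, 42, 30]) = 6
New gcd = gcd(g_others, new_val) = gcd(6, 65) = 1

Answer: 1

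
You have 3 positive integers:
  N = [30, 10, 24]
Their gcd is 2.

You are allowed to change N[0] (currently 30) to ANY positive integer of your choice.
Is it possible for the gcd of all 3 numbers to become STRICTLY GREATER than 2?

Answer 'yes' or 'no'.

Answer: no

Derivation:
Current gcd = 2
gcd of all OTHER numbers (without N[0]=30): gcd([10, 24]) = 2
The new gcd after any change is gcd(2, new_value).
This can be at most 2.
Since 2 = old gcd 2, the gcd can only stay the same or decrease.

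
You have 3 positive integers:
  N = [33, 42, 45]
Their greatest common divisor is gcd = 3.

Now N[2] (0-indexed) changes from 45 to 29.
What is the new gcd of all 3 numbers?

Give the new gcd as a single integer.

Numbers: [33, 42, 45], gcd = 3
Change: index 2, 45 -> 29
gcd of the OTHER numbers (without index 2): gcd([33, 42]) = 3
New gcd = gcd(g_others, new_val) = gcd(3, 29) = 1

Answer: 1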